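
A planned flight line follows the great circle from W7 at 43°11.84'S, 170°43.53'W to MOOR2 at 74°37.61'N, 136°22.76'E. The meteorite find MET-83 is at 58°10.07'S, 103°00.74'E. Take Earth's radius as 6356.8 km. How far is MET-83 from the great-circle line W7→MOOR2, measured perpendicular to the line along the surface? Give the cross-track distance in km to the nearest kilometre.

W7: φ = -43.19733°, λ = -170.72550°
MOOR2: φ = +74.62683°, λ = +136.37933°
MET-83: φ = -58.16783°, λ = +103.01233°
δ₁₃ = central angle W7→MET-83 = 0.918987 rad  (haversine)
θ₁₃ = bearing W7→MET-83 = 221.455°,  θ₁₂ = bearing W7→MOOR2 = 345.412°
dₓₜ = R·arcsin(sin δ₁₃ · sin(θ₁₃ − θ₁₂)) = 6356.8·arcsin(0.79499·sin(-123.957°)) = -4577.114 km
|dₓₜ| = 4577.114 km

4577 km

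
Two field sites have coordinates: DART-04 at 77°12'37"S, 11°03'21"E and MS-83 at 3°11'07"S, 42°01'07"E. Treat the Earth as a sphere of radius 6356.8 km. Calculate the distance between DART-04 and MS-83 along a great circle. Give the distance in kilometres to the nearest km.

DART-04: φ = -77.21028°, λ = +11.05583°
MS-83: φ = -3.18528°, λ = +42.01861°
Δφ = 74.0250°,  Δλ = 30.9628°
a = sin²(Δφ/2) + cos φ₁ cos φ₂ sin²(Δλ/2) = 0.378139
c = 2·arcsin(√a) = 1.324595 rad = 75.8937°
d = R·c = 6356.8 × 1.324595 = 8420.2 km

8420 km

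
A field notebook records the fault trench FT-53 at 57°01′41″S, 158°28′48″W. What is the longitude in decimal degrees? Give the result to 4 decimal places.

158.4800°W

158° + 28′/60 + 48″/3600 = 158 + 0.46667 + 0.01333 = 158.4800°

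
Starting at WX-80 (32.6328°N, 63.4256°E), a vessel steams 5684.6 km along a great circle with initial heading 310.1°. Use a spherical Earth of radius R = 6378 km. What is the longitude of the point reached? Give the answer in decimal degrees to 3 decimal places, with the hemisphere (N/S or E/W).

δ = d/R = 5684.6/6378 = 0.891283 rad
φ₂ = arcsin(sin φ₁ cos δ + cos φ₁ sin δ cos θ)
   = arcsin(0.53925·0.62841 + 0.84214·0.77788·0.64412) = 49.53748°
λ₂ = λ₁ + atan2(sin θ sin δ cos φ₁, cos δ − sin φ₁ sin φ₂) = -3.04988°

3.050°W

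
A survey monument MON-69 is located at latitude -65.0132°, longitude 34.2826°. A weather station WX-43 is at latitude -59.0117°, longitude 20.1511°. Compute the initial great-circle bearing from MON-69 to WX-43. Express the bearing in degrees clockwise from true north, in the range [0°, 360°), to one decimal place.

305.7°

Δλ = -14.1315°
y = sin Δλ · cos φ₂ = -0.125703
x = cos φ₁ sin φ₂ − sin φ₁ cos φ₂ cos Δλ = 0.090432
θ = atan2(y, x) = -54.2684° → 305.7316° (mod 360°)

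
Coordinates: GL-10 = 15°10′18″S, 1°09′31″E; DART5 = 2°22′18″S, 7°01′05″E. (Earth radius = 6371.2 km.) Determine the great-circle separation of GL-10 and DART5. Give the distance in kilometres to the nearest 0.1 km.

GL-10: φ = -15.17167°, λ = +1.15861°
DART5: φ = -2.37167°, λ = +7.01806°
Δφ = 12.8000°,  Δλ = 5.8594°
a = sin²(Δφ/2) + cos φ₁ cos φ₂ sin²(Δλ/2) = 0.014944
c = 2·arcsin(√a) = 0.245108 rad = 14.0437°
d = R·c = 6371.2 × 0.245108 = 1561.6 km

1561.6 km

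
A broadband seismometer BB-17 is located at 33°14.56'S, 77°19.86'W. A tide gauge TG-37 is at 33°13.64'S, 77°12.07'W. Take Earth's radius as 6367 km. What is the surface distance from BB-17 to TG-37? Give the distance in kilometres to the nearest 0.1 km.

BB-17: φ = -33.24267°, λ = -77.33100°
TG-37: φ = -33.22733°, λ = -77.20117°
Δφ = 0.0153°,  Δλ = 0.1298°
a = sin²(Δφ/2) + cos φ₁ cos φ₂ sin²(Δλ/2) = 0.000001
c = 2·arcsin(√a) = 0.001914 rad = 0.1097°
d = R·c = 6367 × 0.001914 = 12.2 km

12.2 km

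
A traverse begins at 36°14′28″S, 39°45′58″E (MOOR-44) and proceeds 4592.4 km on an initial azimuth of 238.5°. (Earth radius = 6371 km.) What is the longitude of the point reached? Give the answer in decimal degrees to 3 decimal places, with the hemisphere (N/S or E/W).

MOOR-44: φ = -36.24111°, λ = +39.76611°
δ = d/R = 4592.4/6371 = 0.720829 rad
φ₂ = arcsin(sin φ₁ cos δ + cos φ₁ sin δ cos θ)
   = arcsin(-0.59118·0.75126 + 0.80654·0.66001·-0.52250) = -46.24215°
λ₂ = λ₁ + atan2(sin θ sin δ cos φ₁, cos δ − sin φ₁ sin φ₂) = -14.69065°

14.691°W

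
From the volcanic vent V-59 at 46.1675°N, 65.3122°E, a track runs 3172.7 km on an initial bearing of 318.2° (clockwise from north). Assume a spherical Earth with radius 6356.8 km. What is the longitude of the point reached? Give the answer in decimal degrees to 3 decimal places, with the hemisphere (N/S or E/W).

23.018°E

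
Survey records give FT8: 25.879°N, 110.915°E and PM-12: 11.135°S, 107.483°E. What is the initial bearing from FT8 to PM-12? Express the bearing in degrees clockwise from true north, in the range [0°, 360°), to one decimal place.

Δλ = -3.4320°
y = sin Δλ · cos φ₂ = -0.058737
x = cos φ₁ sin φ₂ − sin φ₁ cos φ₂ cos Δλ = -0.601242
θ = atan2(y, x) = -174.4203° → 185.5797° (mod 360°)

185.6°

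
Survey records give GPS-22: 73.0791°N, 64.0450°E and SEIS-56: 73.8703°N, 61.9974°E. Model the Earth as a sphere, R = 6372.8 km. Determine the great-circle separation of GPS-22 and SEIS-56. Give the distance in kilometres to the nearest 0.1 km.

109.3 km

Δφ = 0.7912°,  Δλ = -2.0476°
a = sin²(Δφ/2) + cos φ₁ cos φ₂ sin²(Δλ/2) = 0.000073
c = 2·arcsin(√a) = 0.017145 rad = 0.9823°
d = R·c = 6372.8 × 0.017145 = 109.3 km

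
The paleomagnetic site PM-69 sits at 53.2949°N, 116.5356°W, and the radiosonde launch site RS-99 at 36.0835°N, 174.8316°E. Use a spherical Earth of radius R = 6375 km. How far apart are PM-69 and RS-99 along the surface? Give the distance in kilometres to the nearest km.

Δφ = -17.2114°,  Δλ = -68.6328°
a = sin²(Δφ/2) + cos φ₁ cos φ₂ sin²(Δλ/2) = 0.175912
c = 2·arcsin(√a) = 0.865610 rad = 49.5958°
d = R·c = 6375 × 0.865610 = 5518.3 km

5518 km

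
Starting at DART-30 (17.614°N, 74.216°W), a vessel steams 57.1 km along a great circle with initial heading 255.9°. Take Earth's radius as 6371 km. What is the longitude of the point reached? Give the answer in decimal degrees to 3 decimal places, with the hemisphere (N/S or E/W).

δ = d/R = 57.1/6371 = 0.008962 rad
φ₂ = arcsin(sin φ₁ cos δ + cos φ₁ sin δ cos θ)
   = arcsin(0.30260·0.99996 + 0.95312·0.00896·-0.24362) = 17.48822°
λ₂ = λ₁ + atan2(sin θ sin δ cos φ₁, cos δ − sin φ₁ sin φ₂) = -74.73818°

74.738°W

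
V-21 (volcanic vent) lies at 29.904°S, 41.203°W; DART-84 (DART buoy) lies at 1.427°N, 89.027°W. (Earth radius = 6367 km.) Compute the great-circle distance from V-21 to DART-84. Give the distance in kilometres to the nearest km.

6144 km

Δφ = 31.3310°,  Δλ = -47.8240°
a = sin²(Δφ/2) + cos φ₁ cos φ₂ sin²(Δλ/2) = 0.215288
c = 2·arcsin(√a) = 0.964991 rad = 55.2899°
d = R·c = 6367 × 0.964991 = 6144.1 km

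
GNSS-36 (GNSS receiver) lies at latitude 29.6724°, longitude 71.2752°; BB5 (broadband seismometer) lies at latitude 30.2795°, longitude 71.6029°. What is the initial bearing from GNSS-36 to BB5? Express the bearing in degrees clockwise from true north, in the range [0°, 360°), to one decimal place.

25.0°

Δλ = 0.3277°
y = sin Δλ · cos φ₂ = 0.004939
x = cos φ₁ sin φ₂ − sin φ₁ cos φ₂ cos Δλ = 0.010603
θ = atan2(y, x) = 24.9779° → 24.9779° (mod 360°)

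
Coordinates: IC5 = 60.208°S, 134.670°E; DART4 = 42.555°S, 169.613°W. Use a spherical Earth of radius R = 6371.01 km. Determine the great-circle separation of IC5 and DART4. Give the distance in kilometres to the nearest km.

4173 km

Δφ = 17.6530°,  Δλ = 55.7170°
a = sin²(Δφ/2) + cos φ₁ cos φ₂ sin²(Δλ/2) = 0.103463
c = 2·arcsin(√a) = 0.654959 rad = 37.5264°
d = R·c = 6371.01 × 0.654959 = 4172.7 km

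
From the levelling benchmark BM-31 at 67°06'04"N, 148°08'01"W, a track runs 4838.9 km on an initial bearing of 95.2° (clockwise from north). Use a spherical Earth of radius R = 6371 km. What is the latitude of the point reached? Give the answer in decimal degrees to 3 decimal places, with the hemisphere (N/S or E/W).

BM-31: φ = +67.10111°, λ = -148.13361°
δ = d/R = 4838.9/6371 = 0.759520 rad
φ₂ = arcsin(sin φ₁ cos δ + cos φ₁ sin δ cos θ)
   = arcsin(0.92119·0.72517 + 0.38911·0.68857·-0.09063) = 40.07094°
λ₂ = λ₁ + atan2(sin θ sin δ cos φ₁, cos δ − sin φ₁ sin φ₂) = -84.48344°

40.071°N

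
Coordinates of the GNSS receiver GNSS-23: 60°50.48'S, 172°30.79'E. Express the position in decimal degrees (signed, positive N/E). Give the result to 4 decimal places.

lat: 60.8413° S → -60.8413°
lon: 172.5132° E → +172.5132°

-60.8413°, +172.5132°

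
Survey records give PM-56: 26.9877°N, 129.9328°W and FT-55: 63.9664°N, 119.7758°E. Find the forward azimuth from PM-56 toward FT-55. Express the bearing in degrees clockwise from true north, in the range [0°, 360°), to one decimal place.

Δλ = -110.2914°
y = sin Δλ · cos φ₂ = -0.411661
x = cos φ₁ sin φ₂ − sin φ₁ cos φ₂ cos Δλ = 0.869761
θ = atan2(y, x) = -25.3283° → 334.6717° (mod 360°)

334.7°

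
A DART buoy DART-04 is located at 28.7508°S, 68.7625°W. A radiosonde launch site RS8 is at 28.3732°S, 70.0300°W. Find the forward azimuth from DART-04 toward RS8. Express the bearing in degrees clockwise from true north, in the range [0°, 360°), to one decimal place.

288.4°

Δλ = -1.2675°
y = sin Δλ · cos φ₂ = -0.019463
x = cos φ₁ sin φ₂ − sin φ₁ cos φ₂ cos Δλ = 0.006487
θ = atan2(y, x) = -71.5674° → 288.4326° (mod 360°)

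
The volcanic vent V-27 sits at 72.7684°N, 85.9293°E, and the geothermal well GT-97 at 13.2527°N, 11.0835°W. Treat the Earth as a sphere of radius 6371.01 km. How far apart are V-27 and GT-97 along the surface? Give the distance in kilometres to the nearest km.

8830 km

Δφ = -59.5157°,  Δλ = -97.0128°
a = sin²(Δφ/2) + cos φ₁ cos φ₂ sin²(Δλ/2) = 0.408124
c = 2·arcsin(√a) = 1.385994 rad = 79.4116°
d = R·c = 6371.01 × 1.385994 = 8830.2 km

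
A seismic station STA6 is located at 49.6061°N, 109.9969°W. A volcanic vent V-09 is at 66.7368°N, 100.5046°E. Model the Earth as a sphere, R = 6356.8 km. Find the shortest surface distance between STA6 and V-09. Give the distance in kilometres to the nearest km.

Δφ = 17.1307°,  Δλ = -149.4985°
a = sin²(Δφ/2) + cos φ₁ cos φ₂ sin²(Δλ/2) = 0.260419
c = 2·arcsin(√a) = 1.071097 rad = 61.3694°
d = R·c = 6356.8 × 1.071097 = 6808.8 km

6809 km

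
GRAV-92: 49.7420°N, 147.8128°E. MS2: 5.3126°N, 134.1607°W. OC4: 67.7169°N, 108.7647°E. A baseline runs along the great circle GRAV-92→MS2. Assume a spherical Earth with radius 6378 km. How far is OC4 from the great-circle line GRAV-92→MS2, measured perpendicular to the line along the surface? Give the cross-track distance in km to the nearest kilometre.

2264 km

δ₁₃ = central angle GRAV-92→OC4 = 0.459094 rad  (haversine)
θ₁₃ = bearing GRAV-92→OC4 = 327.381°,  θ₁₂ = bearing GRAV-92→MS2 = 95.734°
dₓₜ = R·arcsin(sin δ₁₃ · sin(θ₁₃ − θ₁₂)) = 6378·arcsin(0.44314·sin(231.647°)) = -2263.623 km
|dₓₜ| = 2263.623 km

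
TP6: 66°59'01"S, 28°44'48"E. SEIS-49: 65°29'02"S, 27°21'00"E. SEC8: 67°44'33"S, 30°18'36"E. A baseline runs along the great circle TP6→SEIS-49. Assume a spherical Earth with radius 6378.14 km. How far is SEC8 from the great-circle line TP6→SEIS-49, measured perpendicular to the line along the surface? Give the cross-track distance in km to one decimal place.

30.6 km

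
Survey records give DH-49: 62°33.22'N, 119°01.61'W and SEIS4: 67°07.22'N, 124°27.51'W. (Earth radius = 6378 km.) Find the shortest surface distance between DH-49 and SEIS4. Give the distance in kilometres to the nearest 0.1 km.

569.2 km

DH-49: φ = +62.55367°, λ = -119.02683°
SEIS4: φ = +67.12033°, λ = -124.45850°
Δφ = 4.5667°,  Δλ = -5.4317°
a = sin²(Δφ/2) + cos φ₁ cos φ₂ sin²(Δλ/2) = 0.001990
c = 2·arcsin(√a) = 0.089240 rad = 5.1131°
d = R·c = 6378 × 0.089240 = 569.2 km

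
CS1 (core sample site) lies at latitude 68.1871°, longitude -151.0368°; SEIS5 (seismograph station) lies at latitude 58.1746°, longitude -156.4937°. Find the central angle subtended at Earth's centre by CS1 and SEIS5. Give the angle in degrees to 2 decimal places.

10.30°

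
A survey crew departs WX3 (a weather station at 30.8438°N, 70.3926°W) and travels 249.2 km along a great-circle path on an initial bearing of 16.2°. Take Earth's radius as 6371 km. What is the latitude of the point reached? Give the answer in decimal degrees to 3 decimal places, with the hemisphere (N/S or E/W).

32.994°N

δ = d/R = 249.2/6371 = 0.039115 rad
φ₂ = arcsin(sin φ₁ cos δ + cos φ₁ sin δ cos θ)
   = arcsin(0.51270·0.99924 + 0.85857·0.03910·0.96029) = 32.99379°
λ₂ = λ₁ + atan2(sin θ sin δ cos φ₁, cos δ − sin φ₁ sin φ₂) = -69.64730°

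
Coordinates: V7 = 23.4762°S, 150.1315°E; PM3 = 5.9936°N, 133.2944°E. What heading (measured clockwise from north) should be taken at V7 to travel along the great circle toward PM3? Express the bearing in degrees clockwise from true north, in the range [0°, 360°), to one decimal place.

Δλ = -16.8371°
y = sin Δλ · cos φ₂ = -0.288068
x = cos φ₁ sin φ₂ − sin φ₁ cos φ₂ cos Δλ = 0.474981
θ = atan2(y, x) = -31.2361° → 328.7639° (mod 360°)

328.8°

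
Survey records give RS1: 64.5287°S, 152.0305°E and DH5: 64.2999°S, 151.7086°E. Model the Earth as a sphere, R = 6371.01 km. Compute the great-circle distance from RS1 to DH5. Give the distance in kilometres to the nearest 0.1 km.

29.8 km

Δφ = 0.2288°,  Δλ = -0.3219°
a = sin²(Δφ/2) + cos φ₁ cos φ₂ sin²(Δλ/2) = 0.000005
c = 2·arcsin(√a) = 0.004673 rad = 0.2677°
d = R·c = 6371.01 × 0.004673 = 29.8 km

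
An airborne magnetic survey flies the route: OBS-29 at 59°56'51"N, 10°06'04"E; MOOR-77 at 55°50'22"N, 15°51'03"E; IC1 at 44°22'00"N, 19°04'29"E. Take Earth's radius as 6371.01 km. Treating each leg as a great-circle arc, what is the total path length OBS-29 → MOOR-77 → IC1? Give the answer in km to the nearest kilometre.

OBS-29: φ = +59.94750°, λ = +10.10111°
MOOR-77: φ = +55.83944°, λ = +15.85083°
IC1: φ = +44.36667°, λ = +19.07472°
OBS-29→MOOR-77: c = 0.089293 rad, d = 568.89 km
MOOR-77→IC1: c = 0.203407 rad, d = 1295.91 km
Total = 568.89 + 1295.91 = 1864.80 km

1865 km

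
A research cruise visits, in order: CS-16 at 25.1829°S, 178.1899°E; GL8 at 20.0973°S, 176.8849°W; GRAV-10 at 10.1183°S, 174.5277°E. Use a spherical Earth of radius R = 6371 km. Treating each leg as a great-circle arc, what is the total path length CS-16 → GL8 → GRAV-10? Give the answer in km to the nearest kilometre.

CS-16→GL8: c = 0.119021 rad, d = 758.28 km
GL8→GRAV-10: c = 0.226284 rad, d = 1441.65 km
Total = 758.28 + 1441.65 = 2199.93 km

2200 km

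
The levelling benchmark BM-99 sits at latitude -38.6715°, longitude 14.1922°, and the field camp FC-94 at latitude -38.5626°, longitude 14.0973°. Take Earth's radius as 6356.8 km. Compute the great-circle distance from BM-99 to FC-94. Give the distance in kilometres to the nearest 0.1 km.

Δφ = 0.1089°,  Δλ = -0.0949°
a = sin²(Δφ/2) + cos φ₁ cos φ₂ sin²(Δλ/2) = 0.000001
c = 2·arcsin(√a) = 0.002299 rad = 0.1317°
d = R·c = 6356.8 × 0.002299 = 14.6 km

14.6 km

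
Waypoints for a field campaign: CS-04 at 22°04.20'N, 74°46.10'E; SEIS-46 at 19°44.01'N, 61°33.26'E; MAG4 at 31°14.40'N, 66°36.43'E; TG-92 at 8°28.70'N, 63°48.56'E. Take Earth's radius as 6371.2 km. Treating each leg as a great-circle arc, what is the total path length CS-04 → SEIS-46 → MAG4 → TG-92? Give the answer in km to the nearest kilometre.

CS-04: φ = +22.07000°, λ = +74.76833°
SEIS-46: φ = +19.73350°, λ = +61.55433°
MAG4: φ = +31.24000°, λ = +66.60717°
TG-92: φ = +8.47833°, λ = +63.80933°
CS-04→SEIS-46: c = 0.219195 rad, d = 1396.54 km
SEIS-46→MAG4: c = 0.215944 rad, d = 1375.82 km
MAG4→TG-92: c = 0.399863 rad, d = 2547.61 km
Total = 1396.54 + 1375.82 + 2547.61 = 5319.97 km

5320 km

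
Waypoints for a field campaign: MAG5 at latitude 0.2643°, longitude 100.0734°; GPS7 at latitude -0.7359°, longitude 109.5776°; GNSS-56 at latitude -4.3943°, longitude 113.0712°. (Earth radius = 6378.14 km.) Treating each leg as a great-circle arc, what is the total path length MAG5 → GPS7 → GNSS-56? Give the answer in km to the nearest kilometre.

MAG5→GPS7: c = 0.166792 rad, d = 1063.82 km
GPS7→GNSS-56: c = 0.088239 rad, d = 562.80 km
Total = 1063.82 + 562.80 = 1626.63 km

1627 km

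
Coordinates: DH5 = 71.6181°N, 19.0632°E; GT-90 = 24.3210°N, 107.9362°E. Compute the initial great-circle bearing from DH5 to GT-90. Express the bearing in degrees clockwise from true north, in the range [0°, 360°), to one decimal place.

Δλ = 88.8730°
y = sin Δλ · cos φ₂ = 0.911076
x = cos φ₁ sin φ₂ − sin φ₁ cos φ₂ cos Δλ = 0.112868
θ = atan2(y, x) = 82.9380° → 82.9380° (mod 360°)

82.9°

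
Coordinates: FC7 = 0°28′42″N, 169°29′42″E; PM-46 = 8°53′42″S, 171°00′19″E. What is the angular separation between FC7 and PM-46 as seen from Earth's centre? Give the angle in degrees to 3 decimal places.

9.493°

FC7: φ = +0.47833°, λ = +169.49500°
PM-46: φ = -8.89500°, λ = +171.00528°
Δφ = -9.3733°,  Δλ = 1.5103°
a = sin²(Δφ/2) + cos φ₁ cos φ₂ sin²(Δλ/2) = 0.006848
c = 2·arcsin(√a) = 0.165689 rad = 9.4933°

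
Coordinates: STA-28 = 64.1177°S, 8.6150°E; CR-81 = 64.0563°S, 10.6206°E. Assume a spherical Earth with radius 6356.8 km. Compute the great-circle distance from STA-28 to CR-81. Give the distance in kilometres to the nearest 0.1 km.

97.5 km

Δφ = 0.0614°,  Δλ = 2.0056°
a = sin²(Δφ/2) + cos φ₁ cos φ₂ sin²(Δλ/2) = 0.000059
c = 2·arcsin(√a) = 0.015334 rad = 0.8786°
d = R·c = 6356.8 × 0.015334 = 97.5 km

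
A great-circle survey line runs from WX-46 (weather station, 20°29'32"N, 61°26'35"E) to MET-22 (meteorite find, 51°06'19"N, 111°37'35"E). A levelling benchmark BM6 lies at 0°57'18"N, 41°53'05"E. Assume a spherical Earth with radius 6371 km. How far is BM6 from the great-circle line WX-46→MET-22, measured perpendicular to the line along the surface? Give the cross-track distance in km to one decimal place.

WX-46: φ = +20.49222°, λ = +61.44306°
MET-22: φ = +51.10528°, λ = +111.62639°
BM6: φ = +0.95500°, λ = +41.88472°
δ₁₃ = central angle WX-46→BM6 = 0.476983 rad  (haversine)
θ₁₃ = bearing WX-46→BM6 = 226.809°,  θ₁₂ = bearing WX-46→MET-22 = 39.345°
dₓₜ = R·arcsin(sin δ₁₃ · sin(θ₁₃ − θ₁₂)) = 6371·arcsin(0.45910·sin(187.464°)) = -380.206 km
|dₓₜ| = 380.206 km

380.2 km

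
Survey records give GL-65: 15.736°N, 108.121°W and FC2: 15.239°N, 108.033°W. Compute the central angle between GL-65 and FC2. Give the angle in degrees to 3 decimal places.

0.504°

Δφ = -0.4970°,  Δλ = 0.0880°
a = sin²(Δφ/2) + cos φ₁ cos φ₂ sin²(Δλ/2) = 0.000019
c = 2·arcsin(√a) = 0.008800 rad = 0.5042°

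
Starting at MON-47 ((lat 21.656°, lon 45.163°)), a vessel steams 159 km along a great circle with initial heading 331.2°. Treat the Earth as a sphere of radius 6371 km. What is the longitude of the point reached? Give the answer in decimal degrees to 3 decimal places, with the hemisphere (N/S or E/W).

44.415°E

δ = d/R = 159/6371 = 0.024957 rad
φ₂ = arcsin(sin φ₁ cos δ + cos φ₁ sin δ cos θ)
   = arcsin(0.36903·0.99969 + 0.92942·0.02495·0.87631) = 22.90736°
λ₂ = λ₁ + atan2(sin θ sin δ cos φ₁, cos δ − sin φ₁ sin φ₂) = 44.41521°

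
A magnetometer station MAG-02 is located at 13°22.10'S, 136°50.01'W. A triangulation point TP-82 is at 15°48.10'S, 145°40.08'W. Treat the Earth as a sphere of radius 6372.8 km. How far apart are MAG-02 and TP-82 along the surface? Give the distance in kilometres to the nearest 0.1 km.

988.6 km

MAG-02: φ = -13.36833°, λ = -136.83350°
TP-82: φ = -15.80167°, λ = -145.66800°
Δφ = -2.4333°,  Δλ = -8.8345°
a = sin²(Δφ/2) + cos φ₁ cos φ₂ sin²(Δλ/2) = 0.006004
c = 2·arcsin(√a) = 0.155126 rad = 8.8881°
d = R·c = 6372.8 × 0.155126 = 988.6 km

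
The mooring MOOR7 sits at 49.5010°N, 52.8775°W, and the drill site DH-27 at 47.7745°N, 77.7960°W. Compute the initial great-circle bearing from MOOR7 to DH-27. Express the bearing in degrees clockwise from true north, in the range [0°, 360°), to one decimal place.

273.5°

Δλ = -24.9185°
y = sin Δλ · cos φ₂ = -0.283154
x = cos φ₁ sin φ₂ − sin φ₁ cos φ₂ cos Δλ = 0.017445
θ = atan2(y, x) = -86.4745° → 273.5255° (mod 360°)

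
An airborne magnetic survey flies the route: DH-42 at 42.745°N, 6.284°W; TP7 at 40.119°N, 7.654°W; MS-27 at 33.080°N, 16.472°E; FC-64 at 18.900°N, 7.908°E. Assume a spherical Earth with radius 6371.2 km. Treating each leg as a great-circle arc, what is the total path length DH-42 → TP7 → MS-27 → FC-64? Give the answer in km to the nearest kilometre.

DH-42→TP7: c = 0.049212 rad, d = 313.54 km
TP7→MS-27: c = 0.358306 rad, d = 2282.84 km
MS-27→FC-64: c = 0.281312 rad, d = 1792.29 km
Total = 313.54 + 2282.84 + 1792.29 = 4388.67 km

4389 km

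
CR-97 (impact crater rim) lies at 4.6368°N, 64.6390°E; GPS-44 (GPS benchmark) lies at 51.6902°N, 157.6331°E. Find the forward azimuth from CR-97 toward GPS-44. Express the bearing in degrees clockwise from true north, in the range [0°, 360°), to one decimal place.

Δλ = 92.9941°
y = sin Δλ · cos φ₂ = 0.619067
x = cos φ₁ sin φ₂ − sin φ₁ cos φ₂ cos Δλ = 0.784720
θ = atan2(y, x) = 38.2700° → 38.2700° (mod 360°)

38.3°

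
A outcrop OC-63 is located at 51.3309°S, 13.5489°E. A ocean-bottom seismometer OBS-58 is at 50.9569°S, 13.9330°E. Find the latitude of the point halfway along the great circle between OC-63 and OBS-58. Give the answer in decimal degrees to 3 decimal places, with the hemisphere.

Bx = cos φ₂ cos Δλ = 0.629891,  By = cos φ₂ sin Δλ = 0.004223
φₘ = atan2(sin φ₁ + sin φ₂, √((cos φ₁ + Bx)² + By²)) = -51.14406°
λₘ = λ₁ + atan2(By, cos φ₁ + Bx) = 13.74173°

51.144°S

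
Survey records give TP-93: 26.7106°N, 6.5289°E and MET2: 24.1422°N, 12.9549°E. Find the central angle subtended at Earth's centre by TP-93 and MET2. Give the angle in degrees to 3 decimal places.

Δφ = -2.5684°,  Δλ = 6.4260°
a = sin²(Δφ/2) + cos φ₁ cos φ₂ sin²(Δλ/2) = 0.003063
c = 2·arcsin(√a) = 0.110745 rad = 6.3452°

6.345°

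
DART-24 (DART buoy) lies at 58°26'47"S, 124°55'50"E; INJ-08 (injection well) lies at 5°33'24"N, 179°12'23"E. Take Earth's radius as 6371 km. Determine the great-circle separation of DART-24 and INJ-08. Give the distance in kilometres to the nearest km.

8584 km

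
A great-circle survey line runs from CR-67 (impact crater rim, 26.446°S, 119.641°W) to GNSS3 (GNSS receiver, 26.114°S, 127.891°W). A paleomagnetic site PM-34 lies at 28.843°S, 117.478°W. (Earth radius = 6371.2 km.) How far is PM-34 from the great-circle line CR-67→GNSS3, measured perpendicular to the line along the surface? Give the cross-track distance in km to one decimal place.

265.6 km

δ₁₃ = central angle CR-67→PM-34 = 0.053556 rad  (haversine)
θ₁₃ = bearing CR-67→PM-34 = 141.859°,  θ₁₂ = bearing CR-67→GNSS3 = 270.736°
dₓₜ = R·arcsin(sin δ₁₃ · sin(θ₁₃ − θ₁₂)) = 6371.2·arcsin(0.05353·sin(-128.877°)) = -265.583 km
|dₓₜ| = 265.583 km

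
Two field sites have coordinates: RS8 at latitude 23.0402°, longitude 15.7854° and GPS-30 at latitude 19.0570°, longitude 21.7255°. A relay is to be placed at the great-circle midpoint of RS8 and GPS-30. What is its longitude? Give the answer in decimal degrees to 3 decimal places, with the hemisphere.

18.795°E

Bx = cos φ₂ cos Δλ = 0.940119,  By = cos φ₂ sin Δλ = 0.097817
φₘ = atan2(sin φ₁ + sin φ₂, √((cos φ₁ + Bx)² + By²)) = 21.07442°
λₘ = λ₁ + atan2(By, cos φ₁ + Bx) = 18.79523°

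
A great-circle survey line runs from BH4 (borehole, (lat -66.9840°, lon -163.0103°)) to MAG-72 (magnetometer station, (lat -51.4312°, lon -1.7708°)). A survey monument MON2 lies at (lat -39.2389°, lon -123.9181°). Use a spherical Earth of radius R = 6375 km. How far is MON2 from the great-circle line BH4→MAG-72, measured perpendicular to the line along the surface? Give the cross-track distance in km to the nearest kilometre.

3679 km

δ₁₃ = central angle BH4→MON2 = 0.614201 rad  (haversine)
θ₁₃ = bearing BH4→MON2 = 57.935°,  θ₁₂ = bearing BH4→MAG-72 = 166.712°
dₓₜ = R·arcsin(sin δ₁₃ · sin(θ₁₃ − θ₁₂)) = 6375·arcsin(0.57631·sin(-108.778°)) = -3679.283 km
|dₓₜ| = 3679.283 km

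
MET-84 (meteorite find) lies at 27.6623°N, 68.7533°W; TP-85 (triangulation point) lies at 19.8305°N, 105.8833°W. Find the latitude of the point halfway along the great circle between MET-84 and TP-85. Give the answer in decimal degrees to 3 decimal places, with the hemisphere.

24.894°N

Bx = cos φ₂ cos Δλ = 0.749990,  By = cos φ₂ sin Δλ = -0.567831
φₘ = atan2(sin φ₁ + sin φ₂, √((cos φ₁ + Bx)² + By²)) = 24.89419°
λₘ = λ₁ + atan2(By, cos φ₁ + Bx) = -87.89778°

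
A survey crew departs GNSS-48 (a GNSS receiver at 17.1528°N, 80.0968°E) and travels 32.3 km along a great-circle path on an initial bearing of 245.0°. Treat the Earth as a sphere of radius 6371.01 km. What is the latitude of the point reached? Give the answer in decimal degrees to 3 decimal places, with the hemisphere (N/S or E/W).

δ = d/R = 32.3/6371.01 = 0.005070 rad
φ₂ = arcsin(sin φ₁ cos δ + cos φ₁ sin δ cos θ)
   = arcsin(0.29492·0.99999 + 0.95552·0.00507·-0.42262) = 17.02985°
λ₂ = λ₁ + atan2(sin θ sin δ cos φ₁, cos δ − sin φ₁ sin φ₂) = 79.82146°

17.030°N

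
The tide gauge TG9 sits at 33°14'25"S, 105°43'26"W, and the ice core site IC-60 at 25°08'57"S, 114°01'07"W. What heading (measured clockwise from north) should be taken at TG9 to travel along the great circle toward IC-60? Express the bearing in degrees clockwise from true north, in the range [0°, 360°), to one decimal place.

316.1°

TG9: φ = -33.24028°, λ = -105.72389°
IC-60: φ = -25.14917°, λ = -114.01861°
Δλ = -8.2947°
y = sin Δλ · cos φ₂ = -0.130589
x = cos φ₁ sin φ₂ − sin φ₁ cos φ₂ cos Δλ = 0.135557
θ = atan2(y, x) = -43.9307° → 316.0693° (mod 360°)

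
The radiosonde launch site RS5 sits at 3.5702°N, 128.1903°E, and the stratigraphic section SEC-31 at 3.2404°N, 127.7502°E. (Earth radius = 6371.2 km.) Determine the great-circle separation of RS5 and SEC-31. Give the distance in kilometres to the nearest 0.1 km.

61.1 km

Δφ = -0.3298°,  Δλ = -0.4401°
a = sin²(Δφ/2) + cos φ₁ cos φ₂ sin²(Δλ/2) = 0.000023
c = 2·arcsin(√a) = 0.009588 rad = 0.5493°
d = R·c = 6371.2 × 0.009588 = 61.1 km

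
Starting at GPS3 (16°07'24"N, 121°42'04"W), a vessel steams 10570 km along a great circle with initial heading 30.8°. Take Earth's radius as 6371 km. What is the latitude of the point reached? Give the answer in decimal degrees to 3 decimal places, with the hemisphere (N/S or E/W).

GPS3: φ = +16.12333°, λ = -121.70111°
δ = d/R = 10570/6371 = 1.659080 rad
φ₂ = arcsin(sin φ₁ cos δ + cos φ₁ sin δ cos θ)
   = arcsin(0.27771·-0.08817 + 0.96067·0.99611·0.85896) = 52.88965°
λ₂ = λ₁ + atan2(sin θ sin δ cos φ₁, cos δ − sin φ₁ sin φ₂) = 0.58854°

52.890°N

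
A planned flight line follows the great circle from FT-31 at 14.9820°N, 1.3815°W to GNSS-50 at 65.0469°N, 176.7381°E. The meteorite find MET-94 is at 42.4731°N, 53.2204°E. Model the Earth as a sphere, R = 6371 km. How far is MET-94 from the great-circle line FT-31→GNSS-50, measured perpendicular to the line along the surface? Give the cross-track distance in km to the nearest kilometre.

4049 km

δ₁₃ = central angle FT-31→MET-94 = 0.943087 rad  (haversine)
θ₁₃ = bearing FT-31→MET-94 = 47.975°,  θ₁₂ = bearing FT-31→GNSS-50 = 0.805°
dₓₜ = R·arcsin(sin δ₁₃ · sin(θ₁₃ − θ₁₂)) = 6371·arcsin(0.80938·sin(47.170°)) = 4048.715 km
|dₓₜ| = 4048.715 km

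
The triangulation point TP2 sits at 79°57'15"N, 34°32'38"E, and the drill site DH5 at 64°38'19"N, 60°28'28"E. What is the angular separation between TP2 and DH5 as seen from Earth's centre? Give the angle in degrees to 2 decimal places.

TP2: φ = +79.95417°, λ = +34.54389°
DH5: φ = +64.63861°, λ = +60.47444°
Δφ = -15.3156°,  Δλ = 25.9306°
a = sin²(Δφ/2) + cos φ₁ cos φ₂ sin²(Δλ/2) = 0.021518
c = 2·arcsin(√a) = 0.294444 rad = 16.8704°

16.87°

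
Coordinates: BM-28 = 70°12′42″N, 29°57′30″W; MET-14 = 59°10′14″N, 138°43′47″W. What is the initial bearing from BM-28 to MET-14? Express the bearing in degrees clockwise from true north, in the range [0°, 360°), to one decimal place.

BM-28: φ = +70.21167°, λ = -29.95833°
MET-14: φ = +59.17056°, λ = -138.72972°
Δλ = -108.7714°
y = sin Δλ · cos φ₂ = -0.485225
x = cos φ₁ sin φ₂ − sin φ₁ cos φ₂ cos Δλ = 0.445884
θ = atan2(y, x) = -47.4194° → 312.5806° (mod 360°)

312.6°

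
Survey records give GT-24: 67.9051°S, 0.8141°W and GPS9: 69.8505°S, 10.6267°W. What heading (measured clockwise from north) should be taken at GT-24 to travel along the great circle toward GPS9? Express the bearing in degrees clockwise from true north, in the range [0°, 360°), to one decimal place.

236.7°

Δλ = -9.8126°
y = sin Δλ · cos φ₂ = -0.058707
x = cos φ₁ sin φ₂ − sin φ₁ cos φ₂ cos Δλ = -0.038616
θ = atan2(y, x) = -123.3363° → 236.6637° (mod 360°)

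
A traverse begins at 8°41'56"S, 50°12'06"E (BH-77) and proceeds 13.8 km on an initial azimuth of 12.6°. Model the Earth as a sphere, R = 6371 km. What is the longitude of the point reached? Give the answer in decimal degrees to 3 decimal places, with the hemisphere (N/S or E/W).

BH-77: φ = -8.69889°, λ = +50.20167°
δ = d/R = 13.8/6371 = 0.002166 rad
φ₂ = arcsin(sin φ₁ cos δ + cos φ₁ sin δ cos θ)
   = arcsin(-0.15124·1.00000 + 0.98850·0.00217·0.97592) = -8.57777°
λ₂ = λ₁ + atan2(sin θ sin δ cos φ₁, cos δ − sin φ₁ sin φ₂) = 50.22905°

50.229°E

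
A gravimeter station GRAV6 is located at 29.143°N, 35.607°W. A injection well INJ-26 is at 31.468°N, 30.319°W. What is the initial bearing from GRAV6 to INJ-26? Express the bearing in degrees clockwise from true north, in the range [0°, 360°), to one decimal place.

Δλ = 5.2880°
y = sin Δλ · cos φ₂ = 0.078608
x = cos φ₁ sin φ₂ − sin φ₁ cos φ₂ cos Δλ = 0.042336
θ = atan2(y, x) = 61.6946° → 61.6946° (mod 360°)

61.7°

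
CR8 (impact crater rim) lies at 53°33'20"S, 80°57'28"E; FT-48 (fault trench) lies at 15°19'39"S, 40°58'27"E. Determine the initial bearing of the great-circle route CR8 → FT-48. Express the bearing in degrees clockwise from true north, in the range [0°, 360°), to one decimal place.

CR8: φ = -53.55556°, λ = +80.95778°
FT-48: φ = -15.32750°, λ = +40.97417°
Δλ = -39.9836°
y = sin Δλ · cos φ₂ = -0.619713
x = cos φ₁ sin φ₂ − sin φ₁ cos φ₂ cos Δλ = 0.437428
θ = atan2(y, x) = -54.7834° → 305.2166° (mod 360°)

305.2°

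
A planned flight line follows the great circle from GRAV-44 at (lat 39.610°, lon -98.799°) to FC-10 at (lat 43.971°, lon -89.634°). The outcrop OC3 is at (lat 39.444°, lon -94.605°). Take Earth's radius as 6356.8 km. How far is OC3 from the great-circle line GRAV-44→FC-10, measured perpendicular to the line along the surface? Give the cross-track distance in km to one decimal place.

216.9 km

δ₁₃ = central angle GRAV-44→OC3 = 0.056529 rad  (haversine)
θ₁₃ = bearing GRAV-44→OC3 = 91.601°,  θ₁₂ = bearing GRAV-44→FC-10 = 54.456°
dₓₜ = R·arcsin(sin δ₁₃ · sin(θ₁₃ − θ₁₂)) = 6356.8·arcsin(0.05650·sin(37.145°)) = 216.913 km
|dₓₜ| = 216.913 km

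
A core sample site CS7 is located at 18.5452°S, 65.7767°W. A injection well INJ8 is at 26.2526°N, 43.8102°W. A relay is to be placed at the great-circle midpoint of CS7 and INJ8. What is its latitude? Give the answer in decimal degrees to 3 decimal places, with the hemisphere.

Bx = cos φ₂ cos Δλ = 0.831744,  By = cos φ₂ sin Δλ = 0.335481
φₘ = atan2(sin φ₁ + sin φ₂, √((cos φ₁ + Bx)² + By²)) = 3.92533°
λₘ = λ₁ + atan2(By, cos φ₁ + Bx) = -55.10216°

3.925°N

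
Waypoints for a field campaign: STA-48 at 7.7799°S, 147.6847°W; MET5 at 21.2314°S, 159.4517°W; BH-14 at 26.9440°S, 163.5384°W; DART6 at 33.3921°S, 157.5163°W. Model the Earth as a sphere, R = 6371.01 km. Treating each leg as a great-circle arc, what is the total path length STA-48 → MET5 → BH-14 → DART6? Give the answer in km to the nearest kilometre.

STA-48→MET5: c = 0.307283 rad, d = 1957.70 km
MET5→BH-14: c = 0.119058 rad, d = 758.52 km
BH-14→DART6: c = 0.144579 rad, d = 921.12 km
Total = 1957.70 + 758.52 + 921.12 = 3637.34 km

3637 km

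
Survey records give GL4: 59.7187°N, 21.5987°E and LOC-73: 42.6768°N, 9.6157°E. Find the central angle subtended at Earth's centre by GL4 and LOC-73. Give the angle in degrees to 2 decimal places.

Δφ = -17.0419°,  Δλ = -11.9830°
a = sin²(Δφ/2) + cos φ₁ cos φ₂ sin²(Δλ/2) = 0.025994
c = 2·arcsin(√a) = 0.323865 rad = 18.5561°

18.56°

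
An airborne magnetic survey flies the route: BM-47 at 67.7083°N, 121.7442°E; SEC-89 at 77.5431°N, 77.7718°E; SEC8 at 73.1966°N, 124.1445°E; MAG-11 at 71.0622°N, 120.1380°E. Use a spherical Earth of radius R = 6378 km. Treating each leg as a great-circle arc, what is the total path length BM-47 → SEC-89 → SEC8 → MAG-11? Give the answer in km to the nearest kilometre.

3376 km

BM-47→SEC-89: c = 0.275212 rad, d = 1755.30 km
SEC-89→SEC8: c = 0.211149 rad, d = 1346.71 km
SEC8→MAG-11: c = 0.042970 rad, d = 274.06 km
Total = 1755.30 + 1346.71 + 274.06 = 3376.07 km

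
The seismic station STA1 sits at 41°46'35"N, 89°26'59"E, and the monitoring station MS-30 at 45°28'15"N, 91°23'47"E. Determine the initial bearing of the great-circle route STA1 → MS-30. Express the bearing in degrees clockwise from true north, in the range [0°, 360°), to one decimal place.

20.2°

STA1: φ = +41.77639°, λ = +89.44972°
MS-30: φ = +45.47083°, λ = +91.39639°
Δλ = 1.9467°
y = sin Δλ · cos φ₂ = 0.023822
x = cos φ₁ sin φ₂ − sin φ₁ cos φ₂ cos Δλ = 0.064705
θ = atan2(y, x) = 20.2115° → 20.2115° (mod 360°)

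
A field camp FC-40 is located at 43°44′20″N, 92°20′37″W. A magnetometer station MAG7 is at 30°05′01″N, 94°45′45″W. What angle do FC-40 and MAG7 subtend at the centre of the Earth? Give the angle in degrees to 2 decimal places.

FC-40: φ = +43.73889°, λ = -92.34361°
MAG7: φ = +30.08361°, λ = -94.76250°
Δφ = -13.6553°,  Δλ = -2.4189°
a = sin²(Δφ/2) + cos φ₁ cos φ₂ sin²(Δλ/2) = 0.014412
c = 2·arcsin(√a) = 0.240678 rad = 13.7898°

13.79°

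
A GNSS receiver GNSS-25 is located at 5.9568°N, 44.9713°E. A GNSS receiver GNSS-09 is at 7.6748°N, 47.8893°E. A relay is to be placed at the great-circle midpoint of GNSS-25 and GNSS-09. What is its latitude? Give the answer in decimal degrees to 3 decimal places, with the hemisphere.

6.818°N

Bx = cos φ₂ cos Δλ = 0.989757,  By = cos φ₂ sin Δλ = 0.050451
φₘ = atan2(sin φ₁ + sin φ₂, √((cos φ₁ + Bx)² + By²)) = 6.81799°
λₘ = λ₁ + atan2(By, cos φ₁ + Bx) = 46.42768°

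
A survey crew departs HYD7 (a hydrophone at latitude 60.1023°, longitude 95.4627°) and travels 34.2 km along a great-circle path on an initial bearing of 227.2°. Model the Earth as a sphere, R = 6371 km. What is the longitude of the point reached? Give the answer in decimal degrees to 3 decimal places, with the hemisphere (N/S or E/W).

δ = d/R = 34.2/6371 = 0.005368 rad
φ₂ = arcsin(sin φ₁ cos δ + cos φ₁ sin δ cos θ)
   = arcsin(0.86692·0.99999 + 0.49845·0.00537·-0.67944) = 59.89256°
λ₂ = λ₁ + atan2(sin θ sin δ cos φ₁, cos δ − sin φ₁ sin φ₂) = 95.01281°

95.013°E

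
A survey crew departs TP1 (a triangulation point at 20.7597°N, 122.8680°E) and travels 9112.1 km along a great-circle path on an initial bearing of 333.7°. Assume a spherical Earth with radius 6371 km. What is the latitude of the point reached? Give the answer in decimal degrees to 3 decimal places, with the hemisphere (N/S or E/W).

61.603°N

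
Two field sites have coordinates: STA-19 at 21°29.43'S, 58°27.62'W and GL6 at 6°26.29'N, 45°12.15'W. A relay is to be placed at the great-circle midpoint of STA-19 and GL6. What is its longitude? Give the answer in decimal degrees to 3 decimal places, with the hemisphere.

51.613°W

STA-19: φ = -21.49050°, λ = -58.46033°
GL6: φ = +6.43817°, λ = -45.20250°
Bx = cos φ₂ cos Δλ = 0.967209,  By = cos φ₂ sin Δλ = 0.227887
φₘ = atan2(sin φ₁ + sin φ₂, √((cos φ₁ + Bx)² + By²)) = -7.57618°
λₘ = λ₁ + atan2(By, cos φ₁ + Bx) = -51.61266°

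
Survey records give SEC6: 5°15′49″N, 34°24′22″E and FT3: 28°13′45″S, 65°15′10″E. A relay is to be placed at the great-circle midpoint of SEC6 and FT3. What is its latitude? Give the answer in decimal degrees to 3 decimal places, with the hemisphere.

11.898°S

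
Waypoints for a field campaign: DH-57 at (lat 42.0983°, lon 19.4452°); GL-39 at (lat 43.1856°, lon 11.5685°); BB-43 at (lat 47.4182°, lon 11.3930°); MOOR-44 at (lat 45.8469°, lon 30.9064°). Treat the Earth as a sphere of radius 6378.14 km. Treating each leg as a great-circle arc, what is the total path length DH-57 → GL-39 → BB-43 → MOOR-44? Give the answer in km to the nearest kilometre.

DH-57→GL-39: c = 0.102850 rad, d = 655.99 km
GL-39→BB-43: c = 0.073904 rad, d = 471.37 km
BB-43→MOOR-44: c = 0.234838 rad, d = 1497.83 km
Total = 655.99 + 471.37 + 1497.83 = 2625.19 km

2625 km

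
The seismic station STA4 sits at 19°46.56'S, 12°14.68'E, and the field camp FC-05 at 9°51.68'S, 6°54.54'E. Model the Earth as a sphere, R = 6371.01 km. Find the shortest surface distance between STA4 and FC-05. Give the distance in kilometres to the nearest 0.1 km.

1242.3 km

STA4: φ = -19.77600°, λ = +12.24467°
FC-05: φ = -9.86133°, λ = +6.90900°
Δφ = 9.9147°,  Δλ = -5.3357°
a = sin²(Δφ/2) + cos φ₁ cos φ₂ sin²(Δλ/2) = 0.009476
c = 2·arcsin(√a) = 0.194998 rad = 11.1726°
d = R·c = 6371.01 × 0.194998 = 1242.3 km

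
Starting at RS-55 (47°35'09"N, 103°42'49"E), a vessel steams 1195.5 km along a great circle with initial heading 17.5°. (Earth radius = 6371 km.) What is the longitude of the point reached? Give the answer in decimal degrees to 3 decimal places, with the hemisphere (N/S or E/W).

109.741°E

RS-55: φ = +47.58583°, λ = +103.71361°
δ = d/R = 1195.5/6371 = 0.187647 rad
φ₂ = arcsin(sin φ₁ cos δ + cos φ₁ sin δ cos θ)
   = arcsin(0.73829·0.98245 + 0.67448·0.18655·0.95372) = 57.70718°
λ₂ = λ₁ + atan2(sin θ sin δ cos φ₁, cos δ − sin φ₁ sin φ₂) = 109.74079°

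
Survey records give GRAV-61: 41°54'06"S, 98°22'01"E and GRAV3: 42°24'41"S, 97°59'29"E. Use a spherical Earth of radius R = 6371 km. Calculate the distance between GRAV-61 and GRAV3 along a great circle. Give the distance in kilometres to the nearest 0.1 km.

64.6 km

GRAV-61: φ = -41.90167°, λ = +98.36694°
GRAV3: φ = -42.41139°, λ = +97.99139°
Δφ = -0.5097°,  Δλ = -0.3756°
a = sin²(Δφ/2) + cos φ₁ cos φ₂ sin²(Δλ/2) = 0.000026
c = 2·arcsin(√a) = 0.010137 rad = 0.5808°
d = R·c = 6371 × 0.010137 = 64.6 km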